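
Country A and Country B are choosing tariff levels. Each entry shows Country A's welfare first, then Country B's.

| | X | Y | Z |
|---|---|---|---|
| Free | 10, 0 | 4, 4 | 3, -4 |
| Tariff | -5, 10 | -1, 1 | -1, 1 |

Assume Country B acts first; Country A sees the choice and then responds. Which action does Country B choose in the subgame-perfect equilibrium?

Solve by backward induction (Country B leads).
- X: Country A compares 10, -5 and picks Free; Country B would get 0.
- Y: Country A compares 4, -1 and picks Free; Country B would get 4.
- Z: Country A compares 3, -1 and picks Free; Country B would get -4.
Among 0, 4, -4, the best is 4 at Y. Subgame-perfect outcome: (Free, Y) with payoffs (4, 4).

Y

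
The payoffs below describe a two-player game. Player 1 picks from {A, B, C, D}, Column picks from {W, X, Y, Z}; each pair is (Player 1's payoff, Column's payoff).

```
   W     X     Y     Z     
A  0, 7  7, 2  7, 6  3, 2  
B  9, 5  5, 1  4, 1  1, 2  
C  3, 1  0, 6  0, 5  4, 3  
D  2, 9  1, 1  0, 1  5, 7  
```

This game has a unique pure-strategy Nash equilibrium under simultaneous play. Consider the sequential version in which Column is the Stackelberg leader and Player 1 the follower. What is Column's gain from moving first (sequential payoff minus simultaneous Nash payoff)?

2

Solve by backward induction (Column leads).
- W: Player 1 compares 0, 9, 3, 2 and picks B; Column would get 5.
- X: Player 1 compares 7, 5, 0, 1 and picks A; Column would get 2.
- Y: Player 1 compares 7, 4, 0, 0 and picks A; Column would get 6.
- Z: Player 1 compares 3, 1, 4, 5 and picks D; Column would get 7.
Column's induced payoffs are 5, 2, 6, 7, so Column commits to Z. Subgame-perfect outcome: (D, Z) with payoffs (5, 7).
Now find the simultaneous Nash equilibrium.
Player 1's best replies: W→B; X→A; Y→A; Z→D.
Column's best replies: A→W; B→W; C→X; D→W.
Only (B, W) has each player best-responding; Nash payoffs (9, 5).
Column's commitment gain: 7 − 5 = 2.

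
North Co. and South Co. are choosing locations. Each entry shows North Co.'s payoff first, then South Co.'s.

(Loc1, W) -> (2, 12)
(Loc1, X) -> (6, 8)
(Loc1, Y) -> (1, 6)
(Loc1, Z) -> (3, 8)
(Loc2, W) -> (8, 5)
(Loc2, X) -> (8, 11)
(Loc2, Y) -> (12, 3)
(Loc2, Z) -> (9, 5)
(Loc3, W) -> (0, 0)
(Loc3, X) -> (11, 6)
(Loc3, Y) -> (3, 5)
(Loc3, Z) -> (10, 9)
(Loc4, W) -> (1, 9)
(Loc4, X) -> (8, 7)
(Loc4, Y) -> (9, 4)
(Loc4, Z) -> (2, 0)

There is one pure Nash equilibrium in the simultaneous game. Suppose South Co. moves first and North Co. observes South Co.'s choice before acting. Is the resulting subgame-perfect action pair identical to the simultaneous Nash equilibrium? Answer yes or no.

yes

Work backward from North Co.'s decision.
- W → North Co. plays Loc2 (best of 2, 8, 0, 1); South Co. gets 5.
- X → North Co. plays Loc3 (best of 6, 8, 11, 8); South Co. gets 6.
- Y → North Co. plays Loc2 (best of 1, 12, 3, 9); South Co. gets 3.
- Z → North Co. plays Loc3 (best of 3, 9, 10, 2); South Co. gets 9.
Among 5, 6, 3, 9, the best is 9 at Z. Subgame-perfect outcome: (Loc3, Z) with payoffs (10, 9).
For the simultaneous game, intersect best replies.
North Co.'s best replies: W→Loc2; X→Loc3; Y→Loc2; Z→Loc3.
South Co.'s best replies: Loc1→W; Loc2→X; Loc3→Z; Loc4→W.
The unique mutual best reply is (Loc3, Z), giving (10, 9).
Sequential outcome (Loc3, Z) coincides with the Nash profile (Loc3, Z).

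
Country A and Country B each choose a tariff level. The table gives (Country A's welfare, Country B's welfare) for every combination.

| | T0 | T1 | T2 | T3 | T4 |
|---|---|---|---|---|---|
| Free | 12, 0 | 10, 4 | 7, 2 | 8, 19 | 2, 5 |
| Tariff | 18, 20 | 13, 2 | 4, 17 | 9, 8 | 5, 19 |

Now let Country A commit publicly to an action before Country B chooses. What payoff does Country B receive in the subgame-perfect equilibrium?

20

Country B best-responds to each possible Country A move:
- Free: BR = T3, leader payoff 8.
- Tariff: BR = T0, leader payoff 18.
Maximizing over 8, 18, Country A chooses Tariff. Subgame-perfect outcome: (Tariff, T0) with payoffs (18, 20).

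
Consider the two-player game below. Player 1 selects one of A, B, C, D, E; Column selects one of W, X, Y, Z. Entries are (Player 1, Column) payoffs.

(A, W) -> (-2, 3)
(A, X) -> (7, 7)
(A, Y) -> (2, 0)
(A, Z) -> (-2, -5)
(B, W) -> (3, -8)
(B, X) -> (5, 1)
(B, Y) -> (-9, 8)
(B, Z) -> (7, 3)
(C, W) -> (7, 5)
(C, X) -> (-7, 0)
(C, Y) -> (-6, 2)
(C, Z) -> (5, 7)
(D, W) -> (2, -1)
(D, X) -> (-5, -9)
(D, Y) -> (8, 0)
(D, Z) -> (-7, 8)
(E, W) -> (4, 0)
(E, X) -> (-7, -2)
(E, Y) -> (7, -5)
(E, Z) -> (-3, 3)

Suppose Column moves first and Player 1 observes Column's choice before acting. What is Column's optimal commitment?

X

Work backward from Player 1's decision.
- W → Player 1 plays C (best of -2, 3, 7, 2, 4); Column gets 5.
- X → Player 1 plays A (best of 7, 5, -7, -5, -7); Column gets 7.
- Y → Player 1 plays D (best of 2, -9, -6, 8, 7); Column gets 0.
- Z → Player 1 plays B (best of -2, 7, 5, -7, -3); Column gets 3.
Among 5, 7, 0, 3, the best is 7 at X. Subgame-perfect outcome: (A, X) with payoffs (7, 7).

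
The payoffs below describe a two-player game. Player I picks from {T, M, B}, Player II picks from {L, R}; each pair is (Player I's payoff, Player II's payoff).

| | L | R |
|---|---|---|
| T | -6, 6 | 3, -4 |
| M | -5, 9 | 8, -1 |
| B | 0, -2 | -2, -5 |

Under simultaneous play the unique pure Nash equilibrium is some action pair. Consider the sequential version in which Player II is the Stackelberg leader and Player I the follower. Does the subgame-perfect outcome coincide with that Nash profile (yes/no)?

no

Backward induction with Player II moving first.
- L: Player I compares -6, -5, 0 and picks B; Player II would get -2.
- R: Player I compares 3, 8, -2 and picks M; Player II would get -1.
Among -2, -1, the best is -1 at R. Subgame-perfect outcome: (M, R) with payoffs (8, -1).
Now find the simultaneous Nash equilibrium.
Player I's best replies: L→B; R→M.
Player II's best replies: T→L; M→L; B→L.
The unique mutual best reply is (B, L), giving (0, -2).
Sequential outcome (M, R) differs from the Nash profile (B, L).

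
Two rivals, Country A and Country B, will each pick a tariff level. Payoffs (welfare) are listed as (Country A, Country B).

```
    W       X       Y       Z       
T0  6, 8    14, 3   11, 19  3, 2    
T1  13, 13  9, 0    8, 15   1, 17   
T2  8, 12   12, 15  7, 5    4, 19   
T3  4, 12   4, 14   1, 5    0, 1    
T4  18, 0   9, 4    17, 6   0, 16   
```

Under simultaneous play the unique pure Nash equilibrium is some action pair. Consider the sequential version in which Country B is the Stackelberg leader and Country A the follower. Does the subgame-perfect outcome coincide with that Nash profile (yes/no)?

Solve by backward induction (Country B leads).
- W: BR = T4, leader payoff 0.
- X: BR = T0, leader payoff 3.
- Y: BR = T4, leader payoff 6.
- Z: BR = T2, leader payoff 19.
Maximizing over 0, 3, 6, 19, Country B chooses Z. Subgame-perfect outcome: (T2, Z) with payoffs (4, 19).
For the simultaneous game, intersect best replies.
Country A's best replies: W→T4; X→T0; Y→T4; Z→T2.
Country B's best replies: T0→Y; T1→Z; T2→Z; T3→X; T4→Z.
The unique mutual best reply is (T2, Z), giving (4, 19).
Sequential outcome (T2, Z) coincides with the Nash profile (T2, Z).

yes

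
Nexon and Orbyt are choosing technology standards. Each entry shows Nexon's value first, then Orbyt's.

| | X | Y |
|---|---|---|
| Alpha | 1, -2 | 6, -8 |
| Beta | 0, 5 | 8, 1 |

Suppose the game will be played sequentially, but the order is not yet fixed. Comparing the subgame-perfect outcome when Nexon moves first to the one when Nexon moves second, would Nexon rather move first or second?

If Nexon leads: Orbyt's best replies are Alpha→X, Beta→X; Nexon's induced payoffs 1, 0; outcome (Alpha, X), payoffs (1, -2).
If Orbyt leads: Nexon's best replies are X→Alpha, Y→Beta; Orbyt's induced payoffs -2, 1; outcome (Beta, Y), payoffs (8, 1).
Nexon gets 1 moving first and 8 moving second, so Nexon prefers to move second.

second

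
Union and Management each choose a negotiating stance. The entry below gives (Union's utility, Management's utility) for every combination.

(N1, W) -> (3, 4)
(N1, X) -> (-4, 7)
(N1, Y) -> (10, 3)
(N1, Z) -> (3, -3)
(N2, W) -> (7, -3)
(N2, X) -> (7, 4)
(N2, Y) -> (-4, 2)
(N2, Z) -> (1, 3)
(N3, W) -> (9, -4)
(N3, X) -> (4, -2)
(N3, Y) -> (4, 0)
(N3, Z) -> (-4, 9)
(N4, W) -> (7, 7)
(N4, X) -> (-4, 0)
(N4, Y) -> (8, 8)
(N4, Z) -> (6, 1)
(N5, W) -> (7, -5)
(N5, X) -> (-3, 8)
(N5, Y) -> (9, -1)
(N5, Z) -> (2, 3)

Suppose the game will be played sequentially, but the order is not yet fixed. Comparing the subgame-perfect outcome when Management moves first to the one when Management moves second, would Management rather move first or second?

If Union leads: Management's best replies are N1→X, N2→X, N3→Z, N4→Y, N5→X; Union's induced payoffs -4, 7, -4, 8, -3; outcome (N4, Y), payoffs (8, 8).
If Management leads: Union's best replies are W→N3, X→N2, Y→N1, Z→N4; Management's induced payoffs -4, 4, 3, 1; outcome (N2, X), payoffs (7, 4).
Management gets 4 moving first and 8 moving second, so Management prefers to move second.

second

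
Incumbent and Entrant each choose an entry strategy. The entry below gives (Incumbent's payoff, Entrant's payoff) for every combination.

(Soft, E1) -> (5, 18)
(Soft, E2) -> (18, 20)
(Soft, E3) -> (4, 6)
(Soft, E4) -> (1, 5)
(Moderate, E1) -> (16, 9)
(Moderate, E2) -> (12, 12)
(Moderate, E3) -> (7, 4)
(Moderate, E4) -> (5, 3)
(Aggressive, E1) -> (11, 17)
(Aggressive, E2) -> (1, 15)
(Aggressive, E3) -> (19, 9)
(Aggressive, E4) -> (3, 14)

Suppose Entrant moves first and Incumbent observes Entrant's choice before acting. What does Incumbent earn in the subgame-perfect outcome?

Backward induction with Entrant moving first.
- E1 → Incumbent plays Moderate (best of 5, 16, 11); Entrant gets 9.
- E2 → Incumbent plays Soft (best of 18, 12, 1); Entrant gets 20.
- E3 → Incumbent plays Aggressive (best of 4, 7, 19); Entrant gets 9.
- E4 → Incumbent plays Moderate (best of 1, 5, 3); Entrant gets 3.
Among 9, 20, 9, 3, the best is 20 at E2. Subgame-perfect outcome: (Soft, E2) with payoffs (18, 20).

18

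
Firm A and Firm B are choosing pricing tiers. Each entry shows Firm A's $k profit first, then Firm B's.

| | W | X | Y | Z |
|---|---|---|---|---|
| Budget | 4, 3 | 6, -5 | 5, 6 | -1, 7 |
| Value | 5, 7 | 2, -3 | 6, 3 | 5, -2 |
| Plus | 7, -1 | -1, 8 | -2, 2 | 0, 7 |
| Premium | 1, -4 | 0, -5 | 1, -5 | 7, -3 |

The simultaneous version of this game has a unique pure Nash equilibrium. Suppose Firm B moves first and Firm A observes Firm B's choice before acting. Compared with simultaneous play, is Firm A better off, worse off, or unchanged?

Work backward from Firm A's decision.
- W: Firm A compares 4, 5, 7, 1 and picks Plus; Firm B would get -1.
- X: Firm A compares 6, 2, -1, 0 and picks Budget; Firm B would get -5.
- Y: Firm A compares 5, 6, -2, 1 and picks Value; Firm B would get 3.
- Z: Firm A compares -1, 5, 0, 7 and picks Premium; Firm B would get -3.
Among -1, -5, 3, -3, the best is 3 at Y. Subgame-perfect outcome: (Value, Y) with payoffs (6, 3).
For the simultaneous game, intersect best replies.
Firm A's best replies: W→Plus; X→Budget; Y→Value; Z→Premium.
Firm B's best replies: Budget→Z; Value→W; Plus→X; Premium→Z.
The unique mutual best reply is (Premium, Z), giving (7, -3).
Firm A earns 6 sequentially versus 7 at the Nash outcome: worse off.

worse off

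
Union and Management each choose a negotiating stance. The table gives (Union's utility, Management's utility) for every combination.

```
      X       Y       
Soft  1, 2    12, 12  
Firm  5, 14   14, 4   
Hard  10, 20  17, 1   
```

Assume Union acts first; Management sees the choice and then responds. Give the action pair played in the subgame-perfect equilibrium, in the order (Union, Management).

(Soft, Y)

Management best-responds to each possible Union move:
- Soft: BR = Y, leader payoff 12.
- Firm: BR = X, leader payoff 5.
- Hard: BR = X, leader payoff 10.
Union's induced payoffs are 12, 5, 10, so Union commits to Soft. Subgame-perfect outcome: (Soft, Y) with payoffs (12, 12).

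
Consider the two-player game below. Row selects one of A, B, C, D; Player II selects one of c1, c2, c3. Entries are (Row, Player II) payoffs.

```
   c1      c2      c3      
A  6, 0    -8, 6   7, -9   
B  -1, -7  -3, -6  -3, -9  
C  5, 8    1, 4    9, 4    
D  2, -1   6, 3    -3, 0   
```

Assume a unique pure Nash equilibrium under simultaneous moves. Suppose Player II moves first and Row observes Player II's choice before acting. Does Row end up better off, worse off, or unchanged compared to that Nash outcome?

Solve by backward induction (Player II leads).
- c1: Row compares 6, -1, 5, 2 and picks A; Player II would get 0.
- c2: Row compares -8, -3, 1, 6 and picks D; Player II would get 3.
- c3: Row compares 7, -3, 9, -3 and picks C; Player II would get 4.
Maximizing over 0, 3, 4, Player II chooses c3. Subgame-perfect outcome: (C, c3) with payoffs (9, 4).
Under simultaneous play:
Row's best replies: c1→A; c2→D; c3→C.
Player II's best replies: A→c2; B→c2; C→c1; D→c2.
Only (D, c2) has each player best-responding; Nash payoffs (6, 3).
Row earns 9 sequentially versus 6 at the Nash outcome: better off.

better off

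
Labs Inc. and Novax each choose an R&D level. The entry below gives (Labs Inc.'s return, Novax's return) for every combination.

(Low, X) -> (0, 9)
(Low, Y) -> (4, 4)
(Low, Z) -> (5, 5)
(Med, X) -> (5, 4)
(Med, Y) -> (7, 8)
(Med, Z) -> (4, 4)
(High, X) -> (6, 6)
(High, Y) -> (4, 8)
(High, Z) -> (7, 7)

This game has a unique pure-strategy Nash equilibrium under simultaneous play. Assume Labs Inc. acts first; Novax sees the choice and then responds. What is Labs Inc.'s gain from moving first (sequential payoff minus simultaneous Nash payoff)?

Work backward from Novax's decision.
- Low: BR = X, leader payoff 0.
- Med: BR = Y, leader payoff 7.
- High: BR = Y, leader payoff 4.
Among 0, 7, 4, the best is 7 at Med. Subgame-perfect outcome: (Med, Y) with payoffs (7, 8).
Under simultaneous play:
Labs Inc.'s best replies: X→High; Y→Med; Z→High.
Novax's best replies: Low→X; Med→Y; High→Y.
Only (Med, Y) has each player best-responding; Nash payoffs (7, 8).
Labs Inc.'s commitment gain: 7 − 7 = 0.

0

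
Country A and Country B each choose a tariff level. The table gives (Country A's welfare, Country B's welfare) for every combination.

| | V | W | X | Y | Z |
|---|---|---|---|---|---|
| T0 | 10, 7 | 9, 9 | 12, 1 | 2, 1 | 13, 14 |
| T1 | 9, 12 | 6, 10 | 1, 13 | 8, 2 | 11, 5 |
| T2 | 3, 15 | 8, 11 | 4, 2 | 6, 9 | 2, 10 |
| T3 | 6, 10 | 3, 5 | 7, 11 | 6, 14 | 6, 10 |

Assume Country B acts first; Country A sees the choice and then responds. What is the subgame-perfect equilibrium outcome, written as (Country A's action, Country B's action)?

(T0, Z)

Backward induction with Country B moving first.
- V: BR = T0, leader payoff 7.
- W: BR = T0, leader payoff 9.
- X: BR = T0, leader payoff 1.
- Y: BR = T1, leader payoff 2.
- Z: BR = T0, leader payoff 14.
Country B's induced payoffs are 7, 9, 1, 2, 14, so Country B commits to Z. Subgame-perfect outcome: (T0, Z) with payoffs (13, 14).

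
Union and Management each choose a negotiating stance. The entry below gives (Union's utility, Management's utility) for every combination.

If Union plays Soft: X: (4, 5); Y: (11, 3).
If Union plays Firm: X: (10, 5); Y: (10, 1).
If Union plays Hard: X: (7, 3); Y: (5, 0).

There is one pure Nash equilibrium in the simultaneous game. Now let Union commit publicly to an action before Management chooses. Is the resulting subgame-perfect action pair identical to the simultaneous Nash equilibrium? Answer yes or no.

Backward induction with Union moving first.
- Soft: Management compares 5, 3 and picks X; Union would get 4.
- Firm: Management compares 5, 1 and picks X; Union would get 10.
- Hard: Management compares 3, 0 and picks X; Union would get 7.
Among 4, 10, 7, the best is 10 at Firm. Subgame-perfect outcome: (Firm, X) with payoffs (10, 5).
Under simultaneous play:
Union's best replies: X→Firm; Y→Soft.
Management's best replies: Soft→X; Firm→X; Hard→X.
The unique mutual best reply is (Firm, X), giving (10, 5).
Sequential outcome (Firm, X) coincides with the Nash profile (Firm, X).

yes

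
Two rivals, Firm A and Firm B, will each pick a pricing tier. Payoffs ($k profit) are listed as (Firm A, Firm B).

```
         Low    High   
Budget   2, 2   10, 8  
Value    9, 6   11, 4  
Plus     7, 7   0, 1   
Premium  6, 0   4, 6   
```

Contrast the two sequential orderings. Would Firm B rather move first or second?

second

If Firm A leads: Firm B's best replies are Budget→High, Value→Low, Plus→Low, Premium→High; Firm A's induced payoffs 10, 9, 7, 4; outcome (Budget, High), payoffs (10, 8).
If Firm B leads: Firm A's best replies are Low→Value, High→Value; Firm B's induced payoffs 6, 4; outcome (Value, Low), payoffs (9, 6).
Firm B gets 6 moving first and 8 moving second, so Firm B prefers to move second.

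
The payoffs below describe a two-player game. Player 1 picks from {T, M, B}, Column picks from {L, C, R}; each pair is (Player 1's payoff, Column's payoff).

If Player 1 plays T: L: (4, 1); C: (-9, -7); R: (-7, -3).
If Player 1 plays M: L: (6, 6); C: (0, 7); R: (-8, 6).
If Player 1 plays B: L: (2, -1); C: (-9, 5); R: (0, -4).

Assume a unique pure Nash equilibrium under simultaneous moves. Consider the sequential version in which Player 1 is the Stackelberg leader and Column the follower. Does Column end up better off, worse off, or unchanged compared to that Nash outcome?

Column best-responds to each possible Player 1 move:
- T: BR = L, leader payoff 4.
- M: BR = C, leader payoff 0.
- B: BR = C, leader payoff -9.
Among 4, 0, -9, the best is 4 at T. Subgame-perfect outcome: (T, L) with payoffs (4, 1).
Under simultaneous play:
Player 1's best replies: L→M; C→M; R→B.
Column's best replies: T→L; M→C; B→C.
The unique mutual best reply is (M, C), giving (0, 7).
Column earns 1 sequentially versus 7 at the Nash outcome: worse off.

worse off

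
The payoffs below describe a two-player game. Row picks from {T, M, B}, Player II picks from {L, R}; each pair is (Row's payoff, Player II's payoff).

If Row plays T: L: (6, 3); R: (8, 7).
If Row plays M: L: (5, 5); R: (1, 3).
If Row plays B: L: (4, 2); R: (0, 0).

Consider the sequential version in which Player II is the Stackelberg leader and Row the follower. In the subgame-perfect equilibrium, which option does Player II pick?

Row best-responds to each possible Player II move:
- L: Row compares 6, 5, 4 and picks T; Player II would get 3.
- R: Row compares 8, 1, 0 and picks T; Player II would get 7.
Player II's induced payoffs are 3, 7, so Player II commits to R. Subgame-perfect outcome: (T, R) with payoffs (8, 7).

R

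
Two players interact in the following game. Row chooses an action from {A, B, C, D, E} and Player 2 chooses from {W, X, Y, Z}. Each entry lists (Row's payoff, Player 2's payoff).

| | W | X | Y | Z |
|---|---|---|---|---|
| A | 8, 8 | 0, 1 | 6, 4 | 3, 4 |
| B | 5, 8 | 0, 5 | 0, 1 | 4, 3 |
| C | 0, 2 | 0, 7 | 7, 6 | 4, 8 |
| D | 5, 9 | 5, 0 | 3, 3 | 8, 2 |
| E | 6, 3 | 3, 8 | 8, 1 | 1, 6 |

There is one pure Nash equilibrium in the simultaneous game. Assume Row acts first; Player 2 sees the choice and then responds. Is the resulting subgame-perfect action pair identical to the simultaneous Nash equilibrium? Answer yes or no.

yes

Player 2 best-responds to each possible Row move:
- A: Player 2 compares 8, 1, 4, 4 and picks W; Row would get 8.
- B: Player 2 compares 8, 5, 1, 3 and picks W; Row would get 5.
- C: Player 2 compares 2, 7, 6, 8 and picks Z; Row would get 4.
- D: Player 2 compares 9, 0, 3, 2 and picks W; Row would get 5.
- E: Player 2 compares 3, 8, 1, 6 and picks X; Row would get 3.
Maximizing over 8, 5, 4, 5, 3, Row chooses A. Subgame-perfect outcome: (A, W) with payoffs (8, 8).
For the simultaneous game, intersect best replies.
Row's best replies: W→A; X→D; Y→E; Z→D.
Player 2's best replies: A→W; B→W; C→Z; D→W; E→X.
The unique mutual best reply is (A, W), giving (8, 8).
Sequential outcome (A, W) coincides with the Nash profile (A, W).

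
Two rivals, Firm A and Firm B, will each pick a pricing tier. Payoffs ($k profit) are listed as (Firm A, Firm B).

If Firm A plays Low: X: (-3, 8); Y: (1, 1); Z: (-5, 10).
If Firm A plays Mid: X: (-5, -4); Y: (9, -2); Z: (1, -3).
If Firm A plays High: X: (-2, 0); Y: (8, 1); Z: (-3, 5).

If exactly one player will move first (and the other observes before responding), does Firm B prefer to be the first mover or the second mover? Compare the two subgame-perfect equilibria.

If Firm A leads: Firm B's best replies are Low→Z, Mid→Y, High→Z; Firm A's induced payoffs -5, 9, -3; outcome (Mid, Y), payoffs (9, -2).
If Firm B leads: Firm A's best replies are X→High, Y→Mid, Z→Mid; Firm B's induced payoffs 0, -2, -3; outcome (High, X), payoffs (-2, 0).
Firm B gets 0 moving first and -2 moving second, so Firm B prefers to move first.

first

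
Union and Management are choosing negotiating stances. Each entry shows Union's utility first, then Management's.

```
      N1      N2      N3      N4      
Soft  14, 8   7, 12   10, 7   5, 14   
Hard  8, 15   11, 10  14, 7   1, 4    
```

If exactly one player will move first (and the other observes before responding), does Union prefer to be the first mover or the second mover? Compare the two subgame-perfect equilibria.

first

If Union leads: Management's best replies are Soft→N4, Hard→N1; Union's induced payoffs 5, 8; outcome (Hard, N1), payoffs (8, 15).
If Management leads: Union's best replies are N1→Soft, N2→Hard, N3→Hard, N4→Soft; Management's induced payoffs 8, 10, 7, 14; outcome (Soft, N4), payoffs (5, 14).
Union gets 8 moving first and 5 moving second, so Union prefers to move first.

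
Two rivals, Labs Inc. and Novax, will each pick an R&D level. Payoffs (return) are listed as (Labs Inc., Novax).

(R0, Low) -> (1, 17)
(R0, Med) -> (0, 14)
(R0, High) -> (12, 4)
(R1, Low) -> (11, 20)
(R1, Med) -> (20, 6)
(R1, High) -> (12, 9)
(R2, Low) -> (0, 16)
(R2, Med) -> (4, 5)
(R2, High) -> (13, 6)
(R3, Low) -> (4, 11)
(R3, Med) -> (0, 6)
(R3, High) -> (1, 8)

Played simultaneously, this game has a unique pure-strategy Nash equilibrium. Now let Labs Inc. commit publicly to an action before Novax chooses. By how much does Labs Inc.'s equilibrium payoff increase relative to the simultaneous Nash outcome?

Backward induction with Labs Inc. moving first.
- R0 → Novax plays Low (best of 17, 14, 4); Labs Inc. gets 1.
- R1 → Novax plays Low (best of 20, 6, 9); Labs Inc. gets 11.
- R2 → Novax plays Low (best of 16, 5, 6); Labs Inc. gets 0.
- R3 → Novax plays Low (best of 11, 6, 8); Labs Inc. gets 4.
Labs Inc.'s induced payoffs are 1, 11, 0, 4, so Labs Inc. commits to R1. Subgame-perfect outcome: (R1, Low) with payoffs (11, 20).
Under simultaneous play:
Labs Inc.'s best replies: Low→R1; Med→R1; High→R2.
Novax's best replies: R0→Low; R1→Low; R2→Low; R3→Low.
The unique mutual best reply is (R1, Low), giving (11, 20).
Labs Inc.'s commitment gain: 11 − 11 = 0.

0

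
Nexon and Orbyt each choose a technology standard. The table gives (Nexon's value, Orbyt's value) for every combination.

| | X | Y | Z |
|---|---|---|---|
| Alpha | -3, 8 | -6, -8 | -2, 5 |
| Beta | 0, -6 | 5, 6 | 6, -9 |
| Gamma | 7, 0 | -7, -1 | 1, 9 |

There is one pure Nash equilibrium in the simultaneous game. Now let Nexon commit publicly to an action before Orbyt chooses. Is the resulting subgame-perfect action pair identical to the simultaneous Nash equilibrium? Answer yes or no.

yes

Solve by backward induction (Nexon leads).
- Alpha → Orbyt plays X (best of 8, -8, 5); Nexon gets -3.
- Beta → Orbyt plays Y (best of -6, 6, -9); Nexon gets 5.
- Gamma → Orbyt plays Z (best of 0, -1, 9); Nexon gets 1.
Nexon's induced payoffs are -3, 5, 1, so Nexon commits to Beta. Subgame-perfect outcome: (Beta, Y) with payoffs (5, 6).
For the simultaneous game, intersect best replies.
Nexon's best replies: X→Gamma; Y→Beta; Z→Beta.
Orbyt's best replies: Alpha→X; Beta→Y; Gamma→Z.
The unique mutual best reply is (Beta, Y), giving (5, 6).
Sequential outcome (Beta, Y) coincides with the Nash profile (Beta, Y).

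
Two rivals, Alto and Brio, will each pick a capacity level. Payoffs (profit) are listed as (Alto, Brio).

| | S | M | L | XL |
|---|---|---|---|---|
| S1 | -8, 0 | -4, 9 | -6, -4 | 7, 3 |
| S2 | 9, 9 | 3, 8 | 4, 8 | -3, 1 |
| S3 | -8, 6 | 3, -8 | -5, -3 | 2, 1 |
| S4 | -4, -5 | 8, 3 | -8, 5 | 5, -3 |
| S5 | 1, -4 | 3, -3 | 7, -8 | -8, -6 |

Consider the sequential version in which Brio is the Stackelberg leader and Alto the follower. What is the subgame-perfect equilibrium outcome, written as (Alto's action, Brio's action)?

Work backward from Alto's decision.
- S: Alto compares -8, 9, -8, -4, 1 and picks S2; Brio would get 9.
- M: Alto compares -4, 3, 3, 8, 3 and picks S4; Brio would get 3.
- L: Alto compares -6, 4, -5, -8, 7 and picks S5; Brio would get -8.
- XL: Alto compares 7, -3, 2, 5, -8 and picks S1; Brio would get 3.
Among 9, 3, -8, 3, the best is 9 at S. Subgame-perfect outcome: (S2, S) with payoffs (9, 9).

(S2, S)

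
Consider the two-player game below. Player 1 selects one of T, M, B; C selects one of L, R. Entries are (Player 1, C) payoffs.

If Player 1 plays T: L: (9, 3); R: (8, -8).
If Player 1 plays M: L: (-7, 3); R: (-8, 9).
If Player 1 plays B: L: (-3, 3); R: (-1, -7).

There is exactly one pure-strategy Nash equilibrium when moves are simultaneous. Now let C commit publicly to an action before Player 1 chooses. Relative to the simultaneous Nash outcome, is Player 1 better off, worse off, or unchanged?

unchanged

Backward induction with C moving first.
- L: Player 1 compares 9, -7, -3 and picks T; C would get 3.
- R: Player 1 compares 8, -8, -1 and picks T; C would get -8.
Maximizing over 3, -8, C chooses L. Subgame-perfect outcome: (T, L) with payoffs (9, 3).
Now find the simultaneous Nash equilibrium.
Player 1's best replies: L→T; R→T.
C's best replies: T→L; M→R; B→L.
The unique mutual best reply is (T, L), giving (9, 3).
Player 1 earns 9 sequentially versus 9 at the Nash outcome: unchanged.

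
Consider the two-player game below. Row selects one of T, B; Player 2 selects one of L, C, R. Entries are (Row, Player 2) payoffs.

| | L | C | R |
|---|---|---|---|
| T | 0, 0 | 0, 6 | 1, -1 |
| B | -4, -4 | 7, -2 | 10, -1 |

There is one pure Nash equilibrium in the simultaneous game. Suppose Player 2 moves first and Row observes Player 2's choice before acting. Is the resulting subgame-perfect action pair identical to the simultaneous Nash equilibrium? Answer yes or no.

Work backward from Row's decision.
- L → Row plays T (best of 0, -4); Player 2 gets 0.
- C → Row plays B (best of 0, 7); Player 2 gets -2.
- R → Row plays B (best of 1, 10); Player 2 gets -1.
Maximizing over 0, -2, -1, Player 2 chooses L. Subgame-perfect outcome: (T, L) with payoffs (0, 0).
Now find the simultaneous Nash equilibrium.
Row's best replies: L→T; C→B; R→B.
Player 2's best replies: T→C; B→R.
The unique mutual best reply is (B, R), giving (10, -1).
Sequential outcome (T, L) differs from the Nash profile (B, R).

no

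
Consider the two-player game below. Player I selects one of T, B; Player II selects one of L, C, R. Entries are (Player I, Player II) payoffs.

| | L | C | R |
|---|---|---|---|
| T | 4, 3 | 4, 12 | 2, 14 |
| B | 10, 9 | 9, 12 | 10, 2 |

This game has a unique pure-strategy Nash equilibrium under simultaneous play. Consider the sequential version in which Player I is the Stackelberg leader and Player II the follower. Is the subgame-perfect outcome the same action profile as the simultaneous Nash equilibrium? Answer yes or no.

Player II best-responds to each possible Player I move:
- T: BR = R, leader payoff 2.
- B: BR = C, leader payoff 9.
Maximizing over 2, 9, Player I chooses B. Subgame-perfect outcome: (B, C) with payoffs (9, 12).
Under simultaneous play:
Player I's best replies: L→B; C→B; R→B.
Player II's best replies: T→R; B→C.
The unique mutual best reply is (B, C), giving (9, 12).
Sequential outcome (B, C) coincides with the Nash profile (B, C).

yes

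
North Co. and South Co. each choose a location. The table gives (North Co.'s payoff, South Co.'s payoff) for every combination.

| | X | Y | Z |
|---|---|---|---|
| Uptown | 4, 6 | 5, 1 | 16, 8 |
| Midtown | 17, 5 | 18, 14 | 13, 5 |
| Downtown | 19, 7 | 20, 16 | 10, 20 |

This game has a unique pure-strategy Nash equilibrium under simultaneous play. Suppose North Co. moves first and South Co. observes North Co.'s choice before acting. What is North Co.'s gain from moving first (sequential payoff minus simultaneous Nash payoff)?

Work backward from South Co.'s decision.
- Uptown: BR = Z, leader payoff 16.
- Midtown: BR = Y, leader payoff 18.
- Downtown: BR = Z, leader payoff 10.
Among 16, 18, 10, the best is 18 at Midtown. Subgame-perfect outcome: (Midtown, Y) with payoffs (18, 14).
For the simultaneous game, intersect best replies.
North Co.'s best replies: X→Downtown; Y→Downtown; Z→Uptown.
South Co.'s best replies: Uptown→Z; Midtown→Y; Downtown→Z.
The unique mutual best reply is (Uptown, Z), giving (16, 8).
North Co.'s commitment gain: 18 − 16 = 2.

2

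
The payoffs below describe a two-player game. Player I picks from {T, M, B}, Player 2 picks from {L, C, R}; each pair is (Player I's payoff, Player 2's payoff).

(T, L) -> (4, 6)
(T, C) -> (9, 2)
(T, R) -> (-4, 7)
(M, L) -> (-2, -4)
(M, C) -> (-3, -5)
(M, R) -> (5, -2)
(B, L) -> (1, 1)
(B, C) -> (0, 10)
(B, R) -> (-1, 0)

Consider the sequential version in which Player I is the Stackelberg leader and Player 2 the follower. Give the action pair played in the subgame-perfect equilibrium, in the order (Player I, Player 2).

Work backward from Player 2's decision.
- T: Player 2 compares 6, 2, 7 and picks R; Player I would get -4.
- M: Player 2 compares -4, -5, -2 and picks R; Player I would get 5.
- B: Player 2 compares 1, 10, 0 and picks C; Player I would get 0.
Player I's induced payoffs are -4, 5, 0, so Player I commits to M. Subgame-perfect outcome: (M, R) with payoffs (5, -2).

(M, R)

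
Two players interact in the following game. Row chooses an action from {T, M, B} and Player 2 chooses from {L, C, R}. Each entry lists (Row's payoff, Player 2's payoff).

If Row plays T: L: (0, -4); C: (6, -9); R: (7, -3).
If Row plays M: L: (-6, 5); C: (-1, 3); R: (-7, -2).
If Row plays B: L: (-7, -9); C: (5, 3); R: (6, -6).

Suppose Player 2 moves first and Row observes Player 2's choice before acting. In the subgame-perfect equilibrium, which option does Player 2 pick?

R

Backward induction with Player 2 moving first.
- L → Row plays T (best of 0, -6, -7); Player 2 gets -4.
- C → Row plays T (best of 6, -1, 5); Player 2 gets -9.
- R → Row plays T (best of 7, -7, 6); Player 2 gets -3.
Player 2's induced payoffs are -4, -9, -3, so Player 2 commits to R. Subgame-perfect outcome: (T, R) with payoffs (7, -3).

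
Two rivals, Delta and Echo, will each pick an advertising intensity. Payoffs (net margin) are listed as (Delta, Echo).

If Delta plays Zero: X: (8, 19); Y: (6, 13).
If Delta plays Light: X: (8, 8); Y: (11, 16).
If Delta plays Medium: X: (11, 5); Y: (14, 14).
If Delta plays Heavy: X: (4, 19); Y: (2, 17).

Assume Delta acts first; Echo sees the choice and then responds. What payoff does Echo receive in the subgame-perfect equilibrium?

14

Solve by backward induction (Delta leads).
- Zero: BR = X, leader payoff 8.
- Light: BR = Y, leader payoff 11.
- Medium: BR = Y, leader payoff 14.
- Heavy: BR = X, leader payoff 4.
Among 8, 11, 14, 4, the best is 14 at Medium. Subgame-perfect outcome: (Medium, Y) with payoffs (14, 14).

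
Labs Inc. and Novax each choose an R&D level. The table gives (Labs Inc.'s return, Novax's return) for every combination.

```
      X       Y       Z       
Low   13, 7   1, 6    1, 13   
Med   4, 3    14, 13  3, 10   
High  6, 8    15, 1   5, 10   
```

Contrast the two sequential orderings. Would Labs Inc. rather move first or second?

first

If Labs Inc. leads: Novax's best replies are Low→Z, Med→Y, High→Z; Labs Inc.'s induced payoffs 1, 14, 5; outcome (Med, Y), payoffs (14, 13).
If Novax leads: Labs Inc.'s best replies are X→Low, Y→High, Z→High; Novax's induced payoffs 7, 1, 10; outcome (High, Z), payoffs (5, 10).
Labs Inc. gets 14 moving first and 5 moving second, so Labs Inc. prefers to move first.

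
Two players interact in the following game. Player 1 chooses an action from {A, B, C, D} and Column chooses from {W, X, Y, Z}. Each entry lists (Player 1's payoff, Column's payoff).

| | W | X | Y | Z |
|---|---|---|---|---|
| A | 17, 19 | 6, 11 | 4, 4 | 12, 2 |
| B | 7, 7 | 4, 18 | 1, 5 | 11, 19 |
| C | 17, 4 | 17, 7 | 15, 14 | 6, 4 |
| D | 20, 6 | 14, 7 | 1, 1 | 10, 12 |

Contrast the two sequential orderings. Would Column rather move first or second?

second

If Player 1 leads: Column's best replies are A→W, B→Z, C→Y, D→Z; Player 1's induced payoffs 17, 11, 15, 10; outcome (A, W), payoffs (17, 19).
If Column leads: Player 1's best replies are W→D, X→C, Y→C, Z→A; Column's induced payoffs 6, 7, 14, 2; outcome (C, Y), payoffs (15, 14).
Column gets 14 moving first and 19 moving second, so Column prefers to move second.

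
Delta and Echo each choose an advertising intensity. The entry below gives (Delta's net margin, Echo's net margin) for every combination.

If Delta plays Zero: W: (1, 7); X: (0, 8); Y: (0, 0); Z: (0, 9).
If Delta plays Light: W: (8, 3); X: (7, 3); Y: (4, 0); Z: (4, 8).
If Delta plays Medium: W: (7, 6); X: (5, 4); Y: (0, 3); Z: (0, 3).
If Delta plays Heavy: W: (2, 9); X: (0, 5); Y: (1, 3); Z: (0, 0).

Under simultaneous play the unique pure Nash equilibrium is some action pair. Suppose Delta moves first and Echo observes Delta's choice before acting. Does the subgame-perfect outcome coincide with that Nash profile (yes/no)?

no

Echo best-responds to each possible Delta move:
- Zero: Echo compares 7, 8, 0, 9 and picks Z; Delta would get 0.
- Light: Echo compares 3, 3, 0, 8 and picks Z; Delta would get 4.
- Medium: Echo compares 6, 4, 3, 3 and picks W; Delta would get 7.
- Heavy: Echo compares 9, 5, 3, 0 and picks W; Delta would get 2.
Delta's induced payoffs are 0, 4, 7, 2, so Delta commits to Medium. Subgame-perfect outcome: (Medium, W) with payoffs (7, 6).
Now find the simultaneous Nash equilibrium.
Delta's best replies: W→Light; X→Light; Y→Light; Z→Light.
Echo's best replies: Zero→Z; Light→Z; Medium→W; Heavy→W.
Only (Light, Z) has each player best-responding; Nash payoffs (4, 8).
Sequential outcome (Medium, W) differs from the Nash profile (Light, Z).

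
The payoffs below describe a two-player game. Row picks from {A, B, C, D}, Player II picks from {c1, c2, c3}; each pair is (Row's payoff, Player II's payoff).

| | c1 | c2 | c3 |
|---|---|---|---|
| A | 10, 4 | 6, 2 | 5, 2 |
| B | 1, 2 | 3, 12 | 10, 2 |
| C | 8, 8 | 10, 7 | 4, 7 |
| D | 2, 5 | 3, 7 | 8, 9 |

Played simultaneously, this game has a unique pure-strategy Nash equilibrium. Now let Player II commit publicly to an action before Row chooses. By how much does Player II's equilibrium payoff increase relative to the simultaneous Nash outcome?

Backward induction with Player II moving first.
- c1: BR = A, leader payoff 4.
- c2: BR = C, leader payoff 7.
- c3: BR = B, leader payoff 2.
Among 4, 7, 2, the best is 7 at c2. Subgame-perfect outcome: (C, c2) with payoffs (10, 7).
For the simultaneous game, intersect best replies.
Row's best replies: c1→A; c2→C; c3→B.
Player II's best replies: A→c1; B→c2; C→c1; D→c3.
Only (A, c1) has each player best-responding; Nash payoffs (10, 4).
Player II's commitment gain: 7 − 4 = 3.

3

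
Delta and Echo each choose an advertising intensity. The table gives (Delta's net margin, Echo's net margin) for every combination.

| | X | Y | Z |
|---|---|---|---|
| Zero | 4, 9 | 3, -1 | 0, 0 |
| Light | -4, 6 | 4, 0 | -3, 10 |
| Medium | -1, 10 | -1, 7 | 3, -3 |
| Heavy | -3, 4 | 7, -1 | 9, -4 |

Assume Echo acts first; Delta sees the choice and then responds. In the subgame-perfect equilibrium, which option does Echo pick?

Backward induction with Echo moving first.
- X: BR = Zero, leader payoff 9.
- Y: BR = Heavy, leader payoff -1.
- Z: BR = Heavy, leader payoff -4.
Among 9, -1, -4, the best is 9 at X. Subgame-perfect outcome: (Zero, X) with payoffs (4, 9).

X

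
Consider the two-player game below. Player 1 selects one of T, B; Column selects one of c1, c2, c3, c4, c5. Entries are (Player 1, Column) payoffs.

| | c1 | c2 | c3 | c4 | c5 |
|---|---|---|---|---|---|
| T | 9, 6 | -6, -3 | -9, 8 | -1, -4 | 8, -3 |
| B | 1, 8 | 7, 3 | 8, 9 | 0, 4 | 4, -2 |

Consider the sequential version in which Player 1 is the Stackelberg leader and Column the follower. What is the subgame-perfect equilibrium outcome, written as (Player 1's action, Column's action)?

Work backward from Column's decision.
- T: BR = c3, leader payoff -9.
- B: BR = c3, leader payoff 8.
Player 1's induced payoffs are -9, 8, so Player 1 commits to B. Subgame-perfect outcome: (B, c3) with payoffs (8, 9).

(B, c3)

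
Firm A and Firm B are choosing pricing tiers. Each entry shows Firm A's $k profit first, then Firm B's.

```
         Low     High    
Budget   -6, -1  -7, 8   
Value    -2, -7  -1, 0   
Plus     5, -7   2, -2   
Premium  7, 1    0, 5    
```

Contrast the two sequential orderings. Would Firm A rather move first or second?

If Firm A leads: Firm B's best replies are Budget→High, Value→High, Plus→High, Premium→High; Firm A's induced payoffs -7, -1, 2, 0; outcome (Plus, High), payoffs (2, -2).
If Firm B leads: Firm A's best replies are Low→Premium, High→Plus; Firm B's induced payoffs 1, -2; outcome (Premium, Low), payoffs (7, 1).
Firm A gets 2 moving first and 7 moving second, so Firm A prefers to move second.

second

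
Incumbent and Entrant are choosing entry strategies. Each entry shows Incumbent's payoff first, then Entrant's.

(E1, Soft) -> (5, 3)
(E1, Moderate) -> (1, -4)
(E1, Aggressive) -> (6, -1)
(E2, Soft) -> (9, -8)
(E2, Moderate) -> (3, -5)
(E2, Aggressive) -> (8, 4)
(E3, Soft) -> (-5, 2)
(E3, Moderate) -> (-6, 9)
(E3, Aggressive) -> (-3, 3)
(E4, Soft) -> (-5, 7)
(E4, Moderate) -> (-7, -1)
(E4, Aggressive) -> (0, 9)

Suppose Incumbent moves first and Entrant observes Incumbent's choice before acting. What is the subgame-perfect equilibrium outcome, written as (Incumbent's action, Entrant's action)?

Entrant best-responds to each possible Incumbent move:
- E1 → Entrant plays Soft (best of 3, -4, -1); Incumbent gets 5.
- E2 → Entrant plays Aggressive (best of -8, -5, 4); Incumbent gets 8.
- E3 → Entrant plays Moderate (best of 2, 9, 3); Incumbent gets -6.
- E4 → Entrant plays Aggressive (best of 7, -1, 9); Incumbent gets 0.
Among 5, 8, -6, 0, the best is 8 at E2. Subgame-perfect outcome: (E2, Aggressive) with payoffs (8, 4).

(E2, Aggressive)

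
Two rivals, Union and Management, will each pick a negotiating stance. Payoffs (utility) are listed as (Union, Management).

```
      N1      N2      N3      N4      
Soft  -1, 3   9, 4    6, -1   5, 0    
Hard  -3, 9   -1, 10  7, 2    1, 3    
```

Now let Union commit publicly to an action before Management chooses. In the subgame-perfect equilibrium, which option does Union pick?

Management best-responds to each possible Union move:
- Soft → Management plays N2 (best of 3, 4, -1, 0); Union gets 9.
- Hard → Management plays N2 (best of 9, 10, 2, 3); Union gets -1.
Maximizing over 9, -1, Union chooses Soft. Subgame-perfect outcome: (Soft, N2) with payoffs (9, 4).

Soft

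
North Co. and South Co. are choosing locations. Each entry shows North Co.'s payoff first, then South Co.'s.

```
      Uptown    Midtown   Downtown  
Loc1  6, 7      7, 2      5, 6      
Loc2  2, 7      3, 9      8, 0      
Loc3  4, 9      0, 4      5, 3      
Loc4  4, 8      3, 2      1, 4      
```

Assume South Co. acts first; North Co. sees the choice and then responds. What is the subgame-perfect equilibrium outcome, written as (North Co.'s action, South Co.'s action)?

Backward induction with South Co. moving first.
- Uptown → North Co. plays Loc1 (best of 6, 2, 4, 4); South Co. gets 7.
- Midtown → North Co. plays Loc1 (best of 7, 3, 0, 3); South Co. gets 2.
- Downtown → North Co. plays Loc2 (best of 5, 8, 5, 1); South Co. gets 0.
South Co.'s induced payoffs are 7, 2, 0, so South Co. commits to Uptown. Subgame-perfect outcome: (Loc1, Uptown) with payoffs (6, 7).

(Loc1, Uptown)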